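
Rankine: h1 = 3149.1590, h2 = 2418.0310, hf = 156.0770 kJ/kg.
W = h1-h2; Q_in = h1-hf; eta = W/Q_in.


W = 731.1280 kJ/kg
Q_in = 2993.0820 kJ/kg
eta = 0.2443 = 24.4273%

eta = 24.4273%


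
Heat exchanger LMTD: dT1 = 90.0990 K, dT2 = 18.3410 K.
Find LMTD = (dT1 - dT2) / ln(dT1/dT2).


dT1/dT2 = 4.9124
ln(dT1/dT2) = 1.5918
LMTD = 71.7580 / 1.5918 = 45.0806 K

45.0806 K


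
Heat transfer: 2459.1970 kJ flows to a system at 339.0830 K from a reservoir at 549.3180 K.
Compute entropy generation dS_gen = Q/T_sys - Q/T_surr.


dS_sys = 2459.1970/339.0830 = 7.2525 kJ/K
dS_surr = -2459.1970/549.3180 = -4.4768 kJ/K
dS_gen = 7.2525 - 4.4768 = 2.7757 kJ/K (irreversible)

dS_gen = 2.7757 kJ/K, irreversible


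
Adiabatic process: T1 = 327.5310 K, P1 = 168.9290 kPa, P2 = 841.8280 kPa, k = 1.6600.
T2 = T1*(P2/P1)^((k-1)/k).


(k-1)/k = 0.3976
(P2/P1)^exp = 1.8938
T2 = 327.5310 * 1.8938 = 620.2679 K

620.2679 K


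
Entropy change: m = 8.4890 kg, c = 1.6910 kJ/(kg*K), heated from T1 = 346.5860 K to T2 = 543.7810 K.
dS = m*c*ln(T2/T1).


T2/T1 = 1.5690
ln(T2/T1) = 0.4504
dS = 8.4890 * 1.6910 * 0.4504 = 6.4657 kJ/K

6.4657 kJ/K


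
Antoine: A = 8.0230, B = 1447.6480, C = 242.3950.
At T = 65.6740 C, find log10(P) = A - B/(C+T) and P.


C+T = 308.0690
B/(C+T) = 4.6991
log10(P) = 8.0230 - 4.6991 = 3.3239
P = 10^3.3239 = 2108.1275 mmHg

2108.1275 mmHg


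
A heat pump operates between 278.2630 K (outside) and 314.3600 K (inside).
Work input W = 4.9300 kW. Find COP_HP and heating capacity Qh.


COP = 314.3600 / 36.0970 = 8.7088
Qh = 8.7088 * 4.9300 = 42.9342 kW

COP = 8.7088, Qh = 42.9342 kW


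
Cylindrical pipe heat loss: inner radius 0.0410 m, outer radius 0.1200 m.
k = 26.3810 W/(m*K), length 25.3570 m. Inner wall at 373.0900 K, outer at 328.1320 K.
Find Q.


dT = 44.9580 K
ln(ro/ri) = 1.0739
Q = 2*pi*26.3810*25.3570*44.9580 / 1.0739 = 175956.0388 W

175956.0388 W


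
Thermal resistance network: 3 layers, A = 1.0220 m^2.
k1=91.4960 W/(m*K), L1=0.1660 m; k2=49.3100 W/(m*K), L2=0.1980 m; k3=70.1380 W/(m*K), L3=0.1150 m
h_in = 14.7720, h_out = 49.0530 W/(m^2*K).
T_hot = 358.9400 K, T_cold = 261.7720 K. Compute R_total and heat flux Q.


R_conv_in = 1/(14.7720*1.0220) = 0.0662
R_1 = 0.1660/(91.4960*1.0220) = 0.0018
R_2 = 0.1980/(49.3100*1.0220) = 0.0039
R_3 = 0.1150/(70.1380*1.0220) = 0.0016
R_conv_out = 1/(49.0530*1.0220) = 0.0199
R_total = 0.0935 K/W
Q = 97.1680 / 0.0935 = 1039.2944 W

R_total = 0.0935 K/W, Q = 1039.2944 W


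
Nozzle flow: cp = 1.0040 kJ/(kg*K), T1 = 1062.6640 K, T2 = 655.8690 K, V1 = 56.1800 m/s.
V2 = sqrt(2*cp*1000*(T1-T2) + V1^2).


dT = 406.7950 K
2*cp*1000*dT = 816844.3600
V1^2 = 3156.1924
V2 = sqrt(820000.5524) = 905.5388 m/s

905.5388 m/s


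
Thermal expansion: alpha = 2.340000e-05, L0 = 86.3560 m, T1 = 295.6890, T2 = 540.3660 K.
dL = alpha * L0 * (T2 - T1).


dT = 244.6770 K
dL = 2.340000e-05 * 86.3560 * 244.6770 = 0.494426 m
L_final = 86.850426 m

dL = 0.494426 m


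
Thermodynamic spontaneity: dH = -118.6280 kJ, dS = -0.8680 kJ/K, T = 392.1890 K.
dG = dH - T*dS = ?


T*dS = 392.1890 * -0.8680 = -340.4201 kJ
dG = -118.6280 + 340.4201 = 221.7921 kJ (non-spontaneous)

dG = 221.7921 kJ, non-spontaneous


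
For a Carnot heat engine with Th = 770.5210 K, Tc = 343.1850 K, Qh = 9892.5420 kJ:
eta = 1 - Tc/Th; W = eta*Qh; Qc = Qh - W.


eta = 1 - 343.1850/770.5210 = 0.5546
W = 0.5546 * 9892.5420 = 5486.4687 kJ
Qc = 9892.5420 - 5486.4687 = 4406.0733 kJ

eta = 55.4607%, W = 5486.4687 kJ, Qc = 4406.0733 kJ


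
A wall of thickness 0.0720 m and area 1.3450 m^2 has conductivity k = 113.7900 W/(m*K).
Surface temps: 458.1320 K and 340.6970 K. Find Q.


dT = 117.4350 K
Q = 113.7900 * 1.3450 * 117.4350 / 0.0720 = 249626.9310 W

249626.9310 W


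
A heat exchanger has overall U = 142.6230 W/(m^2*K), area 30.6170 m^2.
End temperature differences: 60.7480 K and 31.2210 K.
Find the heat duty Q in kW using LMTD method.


LMTD = 44.3586 K
Q = 142.6230 * 30.6170 * 44.3586 = 193700.1765 W = 193.7002 kW

193.7002 kW


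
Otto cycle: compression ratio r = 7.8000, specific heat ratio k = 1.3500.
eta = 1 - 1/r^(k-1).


r^(k-1) = 2.0523
eta = 1 - 1/2.0523 = 0.5127 = 51.2733%

51.2733%


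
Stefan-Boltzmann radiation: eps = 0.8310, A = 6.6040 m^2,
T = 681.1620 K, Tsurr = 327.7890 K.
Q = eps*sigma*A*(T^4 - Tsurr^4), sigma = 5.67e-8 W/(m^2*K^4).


T^4 = 2.1528e+11
Tsurr^4 = 1.1545e+10
Q = 0.8310 * 5.67e-8 * 6.6040 * 2.0373e+11 = 63395.0823 W

63395.0823 W


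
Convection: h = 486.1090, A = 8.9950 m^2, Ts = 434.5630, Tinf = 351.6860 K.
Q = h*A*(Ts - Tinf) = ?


dT = 82.8770 K
Q = 486.1090 * 8.9950 * 82.8770 = 362383.8641 W

362383.8641 W


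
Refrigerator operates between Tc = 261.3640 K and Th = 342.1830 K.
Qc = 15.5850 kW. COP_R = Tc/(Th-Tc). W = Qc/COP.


COP = 261.3640 / 80.8190 = 3.2339
W = 15.5850 / 3.2339 = 4.8192 kW

COP = 3.2339, W = 4.8192 kW


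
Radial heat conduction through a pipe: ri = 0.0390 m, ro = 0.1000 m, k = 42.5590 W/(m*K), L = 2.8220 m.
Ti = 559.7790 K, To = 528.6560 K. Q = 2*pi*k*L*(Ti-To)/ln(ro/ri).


dT = 31.1230 K
ln(ro/ri) = 0.9416
Q = 2*pi*42.5590*2.8220*31.1230 / 0.9416 = 24942.4642 W

24942.4642 W


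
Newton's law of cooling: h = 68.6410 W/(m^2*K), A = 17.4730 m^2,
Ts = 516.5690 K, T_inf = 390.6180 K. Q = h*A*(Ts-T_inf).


dT = 125.9510 K
Q = 68.6410 * 17.4730 * 125.9510 = 151061.1195 W

151061.1195 W


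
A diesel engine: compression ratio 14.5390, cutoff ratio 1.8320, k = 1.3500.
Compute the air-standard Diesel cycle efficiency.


r^(k-1) = 2.5520
rc^k = 2.2644
eta = 0.5589 = 55.8904%

55.8904%


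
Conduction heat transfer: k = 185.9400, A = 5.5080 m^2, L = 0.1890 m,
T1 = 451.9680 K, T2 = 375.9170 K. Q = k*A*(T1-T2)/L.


dT = 76.0510 K
Q = 185.9400 * 5.5080 * 76.0510 / 0.1890 = 412106.8971 W

412106.8971 W


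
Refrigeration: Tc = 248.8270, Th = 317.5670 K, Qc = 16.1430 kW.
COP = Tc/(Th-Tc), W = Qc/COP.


COP = 248.8270 / 68.7400 = 3.6198
W = 16.1430 / 3.6198 = 4.4596 kW

COP = 3.6198, W = 4.4596 kW


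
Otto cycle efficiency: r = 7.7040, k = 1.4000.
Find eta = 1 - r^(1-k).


r^(k-1) = 2.2630
eta = 1 - 1/2.2630 = 0.5581 = 55.8111%

55.8111%


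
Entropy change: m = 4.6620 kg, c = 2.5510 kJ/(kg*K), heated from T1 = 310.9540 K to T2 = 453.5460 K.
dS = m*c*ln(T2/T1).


T2/T1 = 1.4586
ln(T2/T1) = 0.3775
dS = 4.6620 * 2.5510 * 0.3775 = 4.4889 kJ/K

4.4889 kJ/K


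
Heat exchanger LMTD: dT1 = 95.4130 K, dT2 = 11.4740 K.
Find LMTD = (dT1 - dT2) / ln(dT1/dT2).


dT1/dT2 = 8.3156
ln(dT1/dT2) = 2.1181
LMTD = 83.9390 / 2.1181 = 39.6288 K

39.6288 K


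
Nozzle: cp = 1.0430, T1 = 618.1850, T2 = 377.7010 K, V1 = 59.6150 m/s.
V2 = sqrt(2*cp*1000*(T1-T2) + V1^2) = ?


dT = 240.4840 K
2*cp*1000*dT = 501649.6240
V1^2 = 3553.9482
V2 = sqrt(505203.5722) = 710.7767 m/s

710.7767 m/s


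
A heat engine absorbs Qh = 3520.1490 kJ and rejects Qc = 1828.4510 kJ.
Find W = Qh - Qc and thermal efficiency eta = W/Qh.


W = 3520.1490 - 1828.4510 = 1691.6980 kJ
eta = 1691.6980 / 3520.1490 = 0.4806 = 48.0576%

W = 1691.6980 kJ, eta = 48.0576%


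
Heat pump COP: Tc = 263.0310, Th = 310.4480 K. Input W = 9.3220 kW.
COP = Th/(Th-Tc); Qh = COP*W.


COP = 310.4480 / 47.4170 = 6.5472
Qh = 6.5472 * 9.3220 = 61.0329 kW

COP = 6.5472, Qh = 61.0329 kW


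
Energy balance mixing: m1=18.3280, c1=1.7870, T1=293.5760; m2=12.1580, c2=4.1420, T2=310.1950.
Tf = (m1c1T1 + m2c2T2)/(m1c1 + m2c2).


num = 25236.1761
den = 83.1106
Tf = 303.6458 K

303.6458 K


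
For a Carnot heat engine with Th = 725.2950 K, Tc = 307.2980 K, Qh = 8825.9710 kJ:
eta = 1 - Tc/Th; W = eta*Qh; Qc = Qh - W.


eta = 1 - 307.2980/725.2950 = 0.5763
W = 0.5763 * 8825.9710 = 5086.5226 kJ
Qc = 8825.9710 - 5086.5226 = 3739.4484 kJ

eta = 57.6313%, W = 5086.5226 kJ, Qc = 3739.4484 kJ


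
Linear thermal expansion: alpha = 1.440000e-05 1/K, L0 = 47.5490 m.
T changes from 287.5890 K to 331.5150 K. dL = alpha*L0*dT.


dT = 43.9260 K
dL = 1.440000e-05 * 47.5490 * 43.9260 = 0.030076 m
L_final = 47.579076 m

dL = 0.030076 m


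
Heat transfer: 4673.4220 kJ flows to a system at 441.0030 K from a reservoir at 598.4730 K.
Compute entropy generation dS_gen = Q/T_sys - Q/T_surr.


dS_sys = 4673.4220/441.0030 = 10.5973 kJ/K
dS_surr = -4673.4220/598.4730 = -7.8089 kJ/K
dS_gen = 10.5973 - 7.8089 = 2.7883 kJ/K (irreversible)

dS_gen = 2.7883 kJ/K, irreversible


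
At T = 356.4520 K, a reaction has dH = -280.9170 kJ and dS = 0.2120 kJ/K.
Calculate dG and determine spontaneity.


T*dS = 356.4520 * 0.2120 = 75.5678 kJ
dG = -280.9170 - 75.5678 = -356.4848 kJ (spontaneous)

dG = -356.4848 kJ, spontaneous


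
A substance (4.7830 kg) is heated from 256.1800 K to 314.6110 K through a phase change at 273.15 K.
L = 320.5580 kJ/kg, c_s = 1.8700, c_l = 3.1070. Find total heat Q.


Q1 (sensible, solid) = 4.7830 * 1.8700 * 16.9700 = 151.7832 kJ
Q2 (latent) = 4.7830 * 320.5580 = 1533.2289 kJ
Q3 (sensible, liquid) = 4.7830 * 3.1070 * 41.4610 = 616.1428 kJ
Q_total = 2301.1550 kJ

2301.1550 kJ


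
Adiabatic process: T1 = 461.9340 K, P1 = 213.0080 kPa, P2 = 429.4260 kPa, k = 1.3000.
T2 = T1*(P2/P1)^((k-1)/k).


(k-1)/k = 0.2308
(P2/P1)^exp = 1.1756
T2 = 461.9340 * 1.1756 = 543.0595 K

543.0595 K


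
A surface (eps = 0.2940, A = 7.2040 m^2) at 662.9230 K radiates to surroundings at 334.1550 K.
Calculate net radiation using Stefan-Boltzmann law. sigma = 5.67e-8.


T^4 = 1.9313e+11
Tsurr^4 = 1.2468e+10
Q = 0.2940 * 5.67e-8 * 7.2040 * 1.8066e+11 = 21695.7184 W

21695.7184 W


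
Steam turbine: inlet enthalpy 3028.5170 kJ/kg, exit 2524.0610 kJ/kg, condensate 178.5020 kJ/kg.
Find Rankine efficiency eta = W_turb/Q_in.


W = 504.4560 kJ/kg
Q_in = 2850.0150 kJ/kg
eta = 0.1770 = 17.7001%

eta = 17.7001%


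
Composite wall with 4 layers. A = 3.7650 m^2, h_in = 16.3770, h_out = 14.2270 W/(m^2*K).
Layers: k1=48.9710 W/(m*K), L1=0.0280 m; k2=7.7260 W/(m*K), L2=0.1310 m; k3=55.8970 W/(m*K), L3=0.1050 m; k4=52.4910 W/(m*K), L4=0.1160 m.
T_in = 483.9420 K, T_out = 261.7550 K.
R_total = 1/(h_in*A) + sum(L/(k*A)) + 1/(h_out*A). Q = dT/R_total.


R_conv_in = 1/(16.3770*3.7650) = 0.0162
R_1 = 0.0280/(48.9710*3.7650) = 0.0002
R_2 = 0.1310/(7.7260*3.7650) = 0.0045
R_3 = 0.1050/(55.8970*3.7650) = 0.0005
R_4 = 0.1160/(52.4910*3.7650) = 0.0006
R_conv_out = 1/(14.2270*3.7650) = 0.0187
R_total = 0.0406 K/W
Q = 222.1870 / 0.0406 = 5468.7585 W

R_total = 0.0406 K/W, Q = 5468.7585 W


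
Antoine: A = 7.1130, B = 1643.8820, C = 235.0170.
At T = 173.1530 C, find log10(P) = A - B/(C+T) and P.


C+T = 408.1700
B/(C+T) = 4.0274
log10(P) = 7.1130 - 4.0274 = 3.0856
P = 10^3.0856 = 1217.7428 mmHg

1217.7428 mmHg


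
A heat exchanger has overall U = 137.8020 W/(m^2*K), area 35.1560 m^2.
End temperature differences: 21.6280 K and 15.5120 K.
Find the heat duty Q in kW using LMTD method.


LMTD = 18.4009 K
Q = 137.8020 * 35.1560 * 18.4009 = 89144.4468 W = 89.1444 kW

89.1444 kW


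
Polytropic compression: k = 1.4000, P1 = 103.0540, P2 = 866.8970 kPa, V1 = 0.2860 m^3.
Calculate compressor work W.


(k-1)/k = 0.2857
(P2/P1)^exp = 1.8376
W = 3.5000 * 103.0540 * 0.2860 * (1.8376 - 1) = 86.4074 kJ

86.4074 kJ


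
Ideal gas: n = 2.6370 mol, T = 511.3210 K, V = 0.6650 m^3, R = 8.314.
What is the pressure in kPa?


P = nRT/V = 2.6370 * 8.314 * 511.3210 / 0.6650
= 11210.2108 / 0.6650 = 16857.4599 Pa = 16.8575 kPa

16.8575 kPa


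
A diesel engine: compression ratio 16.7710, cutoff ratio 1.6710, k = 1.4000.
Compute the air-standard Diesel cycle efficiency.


r^(k-1) = 3.0890
rc^k = 2.0520
eta = 0.6375 = 63.7489%

63.7489%


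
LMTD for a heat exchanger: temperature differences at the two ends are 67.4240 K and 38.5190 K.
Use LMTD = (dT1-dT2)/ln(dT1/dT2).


dT1/dT2 = 1.7504
ln(dT1/dT2) = 0.5598
LMTD = 28.9050 / 0.5598 = 51.6300 K

51.6300 K


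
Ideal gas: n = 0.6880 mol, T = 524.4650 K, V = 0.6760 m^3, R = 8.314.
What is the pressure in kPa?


P = nRT/V = 0.6880 * 8.314 * 524.4650 / 0.6760
= 2999.9566 / 0.6760 = 4437.8056 Pa = 4.4378 kPa

4.4378 kPa


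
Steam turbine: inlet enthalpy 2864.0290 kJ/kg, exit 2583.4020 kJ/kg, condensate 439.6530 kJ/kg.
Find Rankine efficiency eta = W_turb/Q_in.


W = 280.6270 kJ/kg
Q_in = 2424.3760 kJ/kg
eta = 0.1158 = 11.5752%

eta = 11.5752%


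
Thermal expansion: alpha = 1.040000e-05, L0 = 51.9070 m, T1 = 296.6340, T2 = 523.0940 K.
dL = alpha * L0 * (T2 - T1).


dT = 226.4600 K
dL = 1.040000e-05 * 51.9070 * 226.4600 = 0.122251 m
L_final = 52.029251 m

dL = 0.122251 m


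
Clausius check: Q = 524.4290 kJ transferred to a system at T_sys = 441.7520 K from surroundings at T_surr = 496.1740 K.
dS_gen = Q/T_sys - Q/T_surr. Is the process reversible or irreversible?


dS_sys = 524.4290/441.7520 = 1.1872 kJ/K
dS_surr = -524.4290/496.1740 = -1.0569 kJ/K
dS_gen = 1.1872 - 1.0569 = 0.1302 kJ/K (irreversible)

dS_gen = 0.1302 kJ/K, irreversible


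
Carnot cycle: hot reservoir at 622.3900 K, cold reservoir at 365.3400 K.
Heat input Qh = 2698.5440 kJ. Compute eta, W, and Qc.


eta = 1 - 365.3400/622.3900 = 0.4130
W = 0.4130 * 2698.5440 = 1114.5114 kJ
Qc = 2698.5440 - 1114.5114 = 1584.0326 kJ

eta = 41.3005%, W = 1114.5114 kJ, Qc = 1584.0326 kJ


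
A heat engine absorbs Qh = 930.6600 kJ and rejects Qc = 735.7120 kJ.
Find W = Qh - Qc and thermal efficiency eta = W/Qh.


W = 930.6600 - 735.7120 = 194.9480 kJ
eta = 194.9480 / 930.6600 = 0.2095 = 20.9473%

W = 194.9480 kJ, eta = 20.9473%


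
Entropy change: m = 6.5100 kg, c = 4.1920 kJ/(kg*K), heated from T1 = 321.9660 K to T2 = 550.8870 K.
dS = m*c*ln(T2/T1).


T2/T1 = 1.7110
ln(T2/T1) = 0.5371
dS = 6.5100 * 4.1920 * 0.5371 = 14.6570 kJ/K

14.6570 kJ/K


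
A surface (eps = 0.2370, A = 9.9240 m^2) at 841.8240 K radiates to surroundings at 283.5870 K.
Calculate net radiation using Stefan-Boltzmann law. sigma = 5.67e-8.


T^4 = 5.0221e+11
Tsurr^4 = 6.4676e+09
Q = 0.2370 * 5.67e-8 * 9.9240 * 4.9574e+11 = 66111.0496 W

66111.0496 W


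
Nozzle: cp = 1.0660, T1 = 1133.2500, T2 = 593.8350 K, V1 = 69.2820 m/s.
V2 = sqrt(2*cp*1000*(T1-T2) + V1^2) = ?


dT = 539.4150 K
2*cp*1000*dT = 1150032.7800
V1^2 = 4799.9955
V2 = sqrt(1154832.7755) = 1074.6315 m/s

1074.6315 m/s


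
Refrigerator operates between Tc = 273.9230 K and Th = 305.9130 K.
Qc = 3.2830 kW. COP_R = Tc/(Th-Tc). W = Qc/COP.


COP = 273.9230 / 31.9900 = 8.5628
W = 3.2830 / 8.5628 = 0.3834 kW

COP = 8.5628, W = 0.3834 kW


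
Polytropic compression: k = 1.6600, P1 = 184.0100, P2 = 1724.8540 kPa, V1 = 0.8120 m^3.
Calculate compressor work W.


(k-1)/k = 0.3976
(P2/P1)^exp = 2.4346
W = 2.5152 * 184.0100 * 0.8120 * (2.4346 - 1) = 539.1177 kJ

539.1177 kJ


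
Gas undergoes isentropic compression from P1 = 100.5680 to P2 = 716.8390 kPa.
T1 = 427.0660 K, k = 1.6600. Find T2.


(k-1)/k = 0.3976
(P2/P1)^exp = 2.1834
T2 = 427.0660 * 2.1834 = 932.4475 K

932.4475 K


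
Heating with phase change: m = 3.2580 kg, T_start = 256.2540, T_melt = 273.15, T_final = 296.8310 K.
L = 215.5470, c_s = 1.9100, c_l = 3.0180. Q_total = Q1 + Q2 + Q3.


Q1 (sensible, solid) = 3.2580 * 1.9100 * 16.8960 = 105.1401 kJ
Q2 (latent) = 3.2580 * 215.5470 = 702.2521 kJ
Q3 (sensible, liquid) = 3.2580 * 3.0180 * 23.6810 = 232.8468 kJ
Q_total = 1040.2391 kJ

1040.2391 kJ


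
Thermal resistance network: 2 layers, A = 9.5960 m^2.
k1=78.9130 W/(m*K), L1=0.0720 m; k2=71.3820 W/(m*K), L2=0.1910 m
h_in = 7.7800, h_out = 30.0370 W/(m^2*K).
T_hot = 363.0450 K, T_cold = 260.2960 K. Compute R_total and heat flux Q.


R_conv_in = 1/(7.7800*9.5960) = 0.0134
R_1 = 0.0720/(78.9130*9.5960) = 9.5081e-05
R_2 = 0.1910/(71.3820*9.5960) = 0.0003
R_conv_out = 1/(30.0370*9.5960) = 0.0035
R_total = 0.0172 K/W
Q = 102.7490 / 0.0172 = 5960.6365 W

R_total = 0.0172 K/W, Q = 5960.6365 W


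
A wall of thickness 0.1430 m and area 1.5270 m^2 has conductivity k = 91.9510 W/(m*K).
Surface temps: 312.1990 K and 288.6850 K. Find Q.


dT = 23.5140 K
Q = 91.9510 * 1.5270 * 23.5140 / 0.1430 = 23087.9817 W

23087.9817 W


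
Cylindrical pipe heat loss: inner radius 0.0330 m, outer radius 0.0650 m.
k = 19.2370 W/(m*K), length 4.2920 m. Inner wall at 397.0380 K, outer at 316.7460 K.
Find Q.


dT = 80.2920 K
ln(ro/ri) = 0.6779
Q = 2*pi*19.2370*4.2920*80.2920 / 0.6779 = 61446.4177 W

61446.4177 W


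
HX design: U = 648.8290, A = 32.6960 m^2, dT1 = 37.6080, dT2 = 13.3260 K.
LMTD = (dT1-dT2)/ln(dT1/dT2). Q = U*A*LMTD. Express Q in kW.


LMTD = 23.4043 K
Q = 648.8290 * 32.6960 * 23.4043 = 496502.3623 W = 496.5024 kW

496.5024 kW


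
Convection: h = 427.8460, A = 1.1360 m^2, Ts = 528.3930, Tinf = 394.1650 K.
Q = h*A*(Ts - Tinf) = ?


dT = 134.2280 K
Q = 427.8460 * 1.1360 * 134.2280 = 65239.2450 W

65239.2450 W


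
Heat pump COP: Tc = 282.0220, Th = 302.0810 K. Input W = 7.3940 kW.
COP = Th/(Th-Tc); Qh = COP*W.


COP = 302.0810 / 20.0590 = 15.0596
Qh = 15.0596 * 7.3940 = 111.3509 kW

COP = 15.0596, Qh = 111.3509 kW


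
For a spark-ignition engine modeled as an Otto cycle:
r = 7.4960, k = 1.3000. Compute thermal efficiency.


r^(k-1) = 1.8300
eta = 1 - 1/1.8300 = 0.4535 = 45.3549%

45.3549%


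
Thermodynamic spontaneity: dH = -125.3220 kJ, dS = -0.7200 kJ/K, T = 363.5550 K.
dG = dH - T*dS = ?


T*dS = 363.5550 * -0.7200 = -261.7596 kJ
dG = -125.3220 + 261.7596 = 136.4376 kJ (non-spontaneous)

dG = 136.4376 kJ, non-spontaneous


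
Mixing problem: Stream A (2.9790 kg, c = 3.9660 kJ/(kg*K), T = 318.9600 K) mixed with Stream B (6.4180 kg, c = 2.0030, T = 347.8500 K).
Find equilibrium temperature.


num = 8240.1213
den = 24.6700
Tf = 334.0143 K

334.0143 K


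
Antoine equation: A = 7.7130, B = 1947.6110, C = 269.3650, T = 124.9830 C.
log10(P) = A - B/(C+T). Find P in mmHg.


C+T = 394.3480
B/(C+T) = 4.9388
log10(P) = 7.7130 - 4.9388 = 2.7742
P = 10^2.7742 = 594.5482 mmHg

594.5482 mmHg


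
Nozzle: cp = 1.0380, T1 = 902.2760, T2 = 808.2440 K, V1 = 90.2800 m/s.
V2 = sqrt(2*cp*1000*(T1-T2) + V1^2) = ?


dT = 94.0320 K
2*cp*1000*dT = 195210.4320
V1^2 = 8150.4784
V2 = sqrt(203360.9104) = 450.9556 m/s

450.9556 m/s


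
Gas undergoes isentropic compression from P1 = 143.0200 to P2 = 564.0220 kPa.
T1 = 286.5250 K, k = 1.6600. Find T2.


(k-1)/k = 0.3976
(P2/P1)^exp = 1.7255
T2 = 286.5250 * 1.7255 = 494.4090 K

494.4090 K


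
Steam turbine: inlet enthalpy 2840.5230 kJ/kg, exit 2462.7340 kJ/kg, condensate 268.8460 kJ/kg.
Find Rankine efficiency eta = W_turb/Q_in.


W = 377.7890 kJ/kg
Q_in = 2571.6770 kJ/kg
eta = 0.1469 = 14.6904%

eta = 14.6904%


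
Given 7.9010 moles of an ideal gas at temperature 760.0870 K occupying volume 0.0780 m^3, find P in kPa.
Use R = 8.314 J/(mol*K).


P = nRT/V = 7.9010 * 8.314 * 760.0870 / 0.0780
= 49929.2896 / 0.0780 = 640119.0971 Pa = 640.1191 kPa

640.1191 kPa


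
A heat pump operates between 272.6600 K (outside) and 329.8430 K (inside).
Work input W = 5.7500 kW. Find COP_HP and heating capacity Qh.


COP = 329.8430 / 57.1830 = 5.7682
Qh = 5.7682 * 5.7500 = 33.1672 kW

COP = 5.7682, Qh = 33.1672 kW


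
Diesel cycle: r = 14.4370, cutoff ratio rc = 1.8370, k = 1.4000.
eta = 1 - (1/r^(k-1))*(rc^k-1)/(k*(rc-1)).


r^(k-1) = 2.9093
rc^k = 2.3429
eta = 0.6061 = 60.6089%

60.6089%


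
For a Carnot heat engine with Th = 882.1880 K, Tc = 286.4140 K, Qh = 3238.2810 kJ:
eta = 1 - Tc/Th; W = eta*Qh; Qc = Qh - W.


eta = 1 - 286.4140/882.1880 = 0.6753
W = 0.6753 * 3238.2810 = 2186.9303 kJ
Qc = 3238.2810 - 2186.9303 = 1051.3507 kJ

eta = 67.5337%, W = 2186.9303 kJ, Qc = 1051.3507 kJ


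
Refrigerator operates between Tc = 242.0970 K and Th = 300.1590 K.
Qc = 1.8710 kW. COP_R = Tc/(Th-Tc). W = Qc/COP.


COP = 242.0970 / 58.0620 = 4.1696
W = 1.8710 / 4.1696 = 0.4487 kW

COP = 4.1696, W = 0.4487 kW


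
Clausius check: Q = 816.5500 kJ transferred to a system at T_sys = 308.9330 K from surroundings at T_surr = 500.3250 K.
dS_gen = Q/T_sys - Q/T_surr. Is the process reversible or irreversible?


dS_sys = 816.5500/308.9330 = 2.6431 kJ/K
dS_surr = -816.5500/500.3250 = -1.6320 kJ/K
dS_gen = 2.6431 - 1.6320 = 1.0111 kJ/K (irreversible)

dS_gen = 1.0111 kJ/K, irreversible


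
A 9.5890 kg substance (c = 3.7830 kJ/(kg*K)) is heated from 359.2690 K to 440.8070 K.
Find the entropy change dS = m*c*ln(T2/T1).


T2/T1 = 1.2270
ln(T2/T1) = 0.2045
dS = 9.5890 * 3.7830 * 0.2045 = 7.4196 kJ/K

7.4196 kJ/K


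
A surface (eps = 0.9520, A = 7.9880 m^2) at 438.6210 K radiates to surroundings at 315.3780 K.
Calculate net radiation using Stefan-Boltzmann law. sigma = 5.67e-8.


T^4 = 3.7013e+10
Tsurr^4 = 9.8929e+09
Q = 0.9520 * 5.67e-8 * 7.9880 * 2.7120e+10 = 11693.7356 W

11693.7356 W


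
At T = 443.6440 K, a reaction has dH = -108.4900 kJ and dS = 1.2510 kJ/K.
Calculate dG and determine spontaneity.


T*dS = 443.6440 * 1.2510 = 554.9986 kJ
dG = -108.4900 - 554.9986 = -663.4886 kJ (spontaneous)

dG = -663.4886 kJ, spontaneous


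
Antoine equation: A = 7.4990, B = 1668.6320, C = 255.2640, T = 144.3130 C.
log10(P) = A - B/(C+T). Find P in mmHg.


C+T = 399.5770
B/(C+T) = 4.1760
log10(P) = 7.4990 - 4.1760 = 3.3230
P = 10^3.3230 = 2103.7973 mmHg

2103.7973 mmHg


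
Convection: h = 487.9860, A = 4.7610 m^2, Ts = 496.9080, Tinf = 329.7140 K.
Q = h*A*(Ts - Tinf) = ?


dT = 167.1940 K
Q = 487.9860 * 4.7610 * 167.1940 = 388442.0452 W

388442.0452 W


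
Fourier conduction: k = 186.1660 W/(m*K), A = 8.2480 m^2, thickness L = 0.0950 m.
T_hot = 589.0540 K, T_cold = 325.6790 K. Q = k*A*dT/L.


dT = 263.3750 K
Q = 186.1660 * 8.2480 * 263.3750 / 0.0950 = 4256963.8592 W

4256963.8592 W


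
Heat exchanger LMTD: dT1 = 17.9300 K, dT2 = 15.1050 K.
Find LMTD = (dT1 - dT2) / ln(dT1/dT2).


dT1/dT2 = 1.1870
ln(dT1/dT2) = 0.1714
LMTD = 2.8250 / 0.1714 = 16.4772 K

16.4772 K


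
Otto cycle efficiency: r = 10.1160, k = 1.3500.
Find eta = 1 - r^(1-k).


r^(k-1) = 2.2478
eta = 1 - 1/2.2478 = 0.5551 = 55.5116%

55.5116%


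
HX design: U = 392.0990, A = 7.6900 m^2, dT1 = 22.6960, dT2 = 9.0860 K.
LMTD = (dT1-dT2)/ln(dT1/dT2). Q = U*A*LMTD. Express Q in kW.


LMTD = 14.8669 K
Q = 392.0990 * 7.6900 * 14.8669 = 44827.4161 W = 44.8274 kW

44.8274 kW


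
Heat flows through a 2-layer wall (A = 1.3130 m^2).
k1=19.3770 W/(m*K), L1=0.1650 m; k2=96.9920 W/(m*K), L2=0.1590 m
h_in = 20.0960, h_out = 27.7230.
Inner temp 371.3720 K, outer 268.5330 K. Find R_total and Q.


R_conv_in = 1/(20.0960*1.3130) = 0.0379
R_1 = 0.1650/(19.3770*1.3130) = 0.0065
R_2 = 0.1590/(96.9920*1.3130) = 0.0012
R_conv_out = 1/(27.7230*1.3130) = 0.0275
R_total = 0.0731 K/W
Q = 102.8390 / 0.0731 = 1406.7304 W

R_total = 0.0731 K/W, Q = 1406.7304 W


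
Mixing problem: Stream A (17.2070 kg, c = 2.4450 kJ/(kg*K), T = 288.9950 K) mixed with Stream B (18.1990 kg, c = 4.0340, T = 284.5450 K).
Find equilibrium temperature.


num = 33048.1465
den = 115.4859
Tf = 286.1661 K

286.1661 K


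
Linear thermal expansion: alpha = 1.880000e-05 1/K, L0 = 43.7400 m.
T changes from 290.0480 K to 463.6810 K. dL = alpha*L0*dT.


dT = 173.6330 K
dL = 1.880000e-05 * 43.7400 * 173.6330 = 0.142780 m
L_final = 43.882780 m

dL = 0.142780 m


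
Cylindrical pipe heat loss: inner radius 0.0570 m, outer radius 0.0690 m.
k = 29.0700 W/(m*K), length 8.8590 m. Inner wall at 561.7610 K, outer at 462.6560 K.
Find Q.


dT = 99.1050 K
ln(ro/ri) = 0.1911
Q = 2*pi*29.0700*8.8590*99.1050 / 0.1911 = 839356.0432 W

839356.0432 W


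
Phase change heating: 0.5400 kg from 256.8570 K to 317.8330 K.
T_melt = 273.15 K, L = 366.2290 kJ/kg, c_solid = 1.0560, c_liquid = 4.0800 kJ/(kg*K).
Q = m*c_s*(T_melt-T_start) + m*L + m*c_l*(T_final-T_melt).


Q1 (sensible, solid) = 0.5400 * 1.0560 * 16.2930 = 9.2909 kJ
Q2 (latent) = 0.5400 * 366.2290 = 197.7637 kJ
Q3 (sensible, liquid) = 0.5400 * 4.0800 * 44.6830 = 98.4456 kJ
Q_total = 305.5002 kJ

305.5002 kJ


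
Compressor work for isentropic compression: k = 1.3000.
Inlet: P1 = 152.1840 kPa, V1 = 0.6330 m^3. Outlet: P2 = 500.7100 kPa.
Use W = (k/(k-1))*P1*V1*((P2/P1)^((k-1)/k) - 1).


(k-1)/k = 0.2308
(P2/P1)^exp = 1.3163
W = 4.3333 * 152.1840 * 0.6330 * (1.3163 - 1) = 132.0402 kJ

132.0402 kJ


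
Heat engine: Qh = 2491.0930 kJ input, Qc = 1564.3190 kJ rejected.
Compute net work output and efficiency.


W = 2491.0930 - 1564.3190 = 926.7740 kJ
eta = 926.7740 / 2491.0930 = 0.3720 = 37.2035%

W = 926.7740 kJ, eta = 37.2035%


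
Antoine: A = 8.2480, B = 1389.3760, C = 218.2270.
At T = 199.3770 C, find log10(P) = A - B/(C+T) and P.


C+T = 417.6040
B/(C+T) = 3.3270
log10(P) = 8.2480 - 3.3270 = 4.9210
P = 10^4.9210 = 83364.6746 mmHg

83364.6746 mmHg


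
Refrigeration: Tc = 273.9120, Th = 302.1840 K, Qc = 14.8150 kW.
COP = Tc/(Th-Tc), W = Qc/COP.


COP = 273.9120 / 28.2720 = 9.6885
W = 14.8150 / 9.6885 = 1.5291 kW

COP = 9.6885, W = 1.5291 kW


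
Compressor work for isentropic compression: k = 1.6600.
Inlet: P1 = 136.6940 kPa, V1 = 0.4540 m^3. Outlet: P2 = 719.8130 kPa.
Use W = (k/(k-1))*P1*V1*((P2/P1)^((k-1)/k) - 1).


(k-1)/k = 0.3976
(P2/P1)^exp = 1.9358
W = 2.5152 * 136.6940 * 0.4540 * (1.9358 - 1) = 146.0596 kJ

146.0596 kJ


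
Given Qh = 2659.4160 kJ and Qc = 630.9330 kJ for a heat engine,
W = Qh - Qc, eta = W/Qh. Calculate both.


W = 2659.4160 - 630.9330 = 2028.4830 kJ
eta = 2028.4830 / 2659.4160 = 0.7628 = 76.2755%

W = 2028.4830 kJ, eta = 76.2755%


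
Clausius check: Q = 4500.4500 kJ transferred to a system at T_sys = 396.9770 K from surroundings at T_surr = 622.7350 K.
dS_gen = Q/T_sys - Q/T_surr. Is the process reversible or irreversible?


dS_sys = 4500.4500/396.9770 = 11.3368 kJ/K
dS_surr = -4500.4500/622.7350 = -7.2269 kJ/K
dS_gen = 11.3368 - 7.2269 = 4.1099 kJ/K (irreversible)

dS_gen = 4.1099 kJ/K, irreversible


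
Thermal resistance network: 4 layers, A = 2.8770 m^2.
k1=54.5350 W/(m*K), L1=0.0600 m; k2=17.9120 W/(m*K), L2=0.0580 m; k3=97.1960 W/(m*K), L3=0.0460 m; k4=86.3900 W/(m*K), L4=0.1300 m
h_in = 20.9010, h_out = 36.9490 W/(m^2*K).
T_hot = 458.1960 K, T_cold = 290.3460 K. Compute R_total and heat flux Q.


R_conv_in = 1/(20.9010*2.8770) = 0.0166
R_1 = 0.0600/(54.5350*2.8770) = 0.0004
R_2 = 0.0580/(17.9120*2.8770) = 0.0011
R_3 = 0.0460/(97.1960*2.8770) = 0.0002
R_4 = 0.1300/(86.3900*2.8770) = 0.0005
R_conv_out = 1/(36.9490*2.8770) = 0.0094
R_total = 0.0282 K/W
Q = 167.8500 / 0.0282 = 5945.2489 W

R_total = 0.0282 K/W, Q = 5945.2489 W


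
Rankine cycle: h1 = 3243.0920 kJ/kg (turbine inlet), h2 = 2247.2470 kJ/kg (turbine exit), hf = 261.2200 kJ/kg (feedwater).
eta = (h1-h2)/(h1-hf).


W = 995.8450 kJ/kg
Q_in = 2981.8720 kJ/kg
eta = 0.3340 = 33.3966%

eta = 33.3966%


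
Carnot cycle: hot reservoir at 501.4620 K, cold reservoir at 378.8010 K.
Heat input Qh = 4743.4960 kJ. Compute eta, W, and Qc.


eta = 1 - 378.8010/501.4620 = 0.2446
W = 0.2446 * 4743.4960 = 1160.2912 kJ
Qc = 4743.4960 - 1160.2912 = 3583.2048 kJ

eta = 24.4607%, W = 1160.2912 kJ, Qc = 3583.2048 kJ


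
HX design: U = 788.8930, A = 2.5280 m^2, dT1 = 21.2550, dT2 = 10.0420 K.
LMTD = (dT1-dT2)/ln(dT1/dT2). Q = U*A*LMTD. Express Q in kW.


LMTD = 14.9543 K
Q = 788.8930 * 2.5280 * 14.9543 = 29823.7582 W = 29.8238 kW

29.8238 kW


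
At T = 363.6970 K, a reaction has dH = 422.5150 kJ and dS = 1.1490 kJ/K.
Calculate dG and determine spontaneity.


T*dS = 363.6970 * 1.1490 = 417.8879 kJ
dG = 422.5150 - 417.8879 = 4.6271 kJ (non-spontaneous)

dG = 4.6271 kJ, non-spontaneous


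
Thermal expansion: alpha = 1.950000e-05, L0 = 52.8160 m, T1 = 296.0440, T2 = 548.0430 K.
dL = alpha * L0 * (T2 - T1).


dT = 251.9990 K
dL = 1.950000e-05 * 52.8160 * 251.9990 = 0.259537 m
L_final = 53.075537 m

dL = 0.259537 m


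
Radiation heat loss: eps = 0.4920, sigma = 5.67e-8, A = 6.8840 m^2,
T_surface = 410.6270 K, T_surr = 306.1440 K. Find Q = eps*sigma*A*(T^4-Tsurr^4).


T^4 = 2.8431e+10
Tsurr^4 = 8.7842e+09
Q = 0.4920 * 5.67e-8 * 6.8840 * 1.9647e+10 = 3772.9184 W

3772.9184 W


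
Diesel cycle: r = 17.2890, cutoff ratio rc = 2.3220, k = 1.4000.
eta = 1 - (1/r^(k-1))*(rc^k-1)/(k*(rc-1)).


r^(k-1) = 3.1269
rc^k = 3.2524
eta = 0.6108 = 61.0791%

61.0791%


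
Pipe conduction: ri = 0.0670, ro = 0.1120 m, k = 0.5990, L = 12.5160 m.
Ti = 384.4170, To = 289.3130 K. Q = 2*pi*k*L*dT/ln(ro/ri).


dT = 95.1040 K
ln(ro/ri) = 0.5138
Q = 2*pi*0.5990*12.5160*95.1040 / 0.5138 = 8719.0997 W

8719.0997 W


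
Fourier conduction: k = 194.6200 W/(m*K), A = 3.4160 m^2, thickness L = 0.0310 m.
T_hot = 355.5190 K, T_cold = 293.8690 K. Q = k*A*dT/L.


dT = 61.6500 K
Q = 194.6200 * 3.4160 * 61.6500 / 0.0310 = 1322137.7861 W

1322137.7861 W


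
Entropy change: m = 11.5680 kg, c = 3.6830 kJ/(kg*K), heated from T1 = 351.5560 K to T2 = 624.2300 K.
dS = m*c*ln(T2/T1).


T2/T1 = 1.7756
ln(T2/T1) = 0.5741
dS = 11.5680 * 3.6830 * 0.5741 = 24.4616 kJ/K

24.4616 kJ/K


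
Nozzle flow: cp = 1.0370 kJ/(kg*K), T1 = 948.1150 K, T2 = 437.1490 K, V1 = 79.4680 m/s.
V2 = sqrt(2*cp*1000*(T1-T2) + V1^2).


dT = 510.9660 K
2*cp*1000*dT = 1059743.4840
V1^2 = 6315.1630
V2 = sqrt(1066058.6470) = 1032.5012 m/s

1032.5012 m/s


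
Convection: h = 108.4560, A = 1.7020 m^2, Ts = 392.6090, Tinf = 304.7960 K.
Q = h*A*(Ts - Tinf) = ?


dT = 87.8130 K
Q = 108.4560 * 1.7020 * 87.8130 = 16209.5871 W

16209.5871 W


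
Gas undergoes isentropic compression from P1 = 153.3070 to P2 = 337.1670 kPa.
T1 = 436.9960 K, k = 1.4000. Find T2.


(k-1)/k = 0.2857
(P2/P1)^exp = 1.2526
T2 = 436.9960 * 1.2526 = 547.3595 K

547.3595 K


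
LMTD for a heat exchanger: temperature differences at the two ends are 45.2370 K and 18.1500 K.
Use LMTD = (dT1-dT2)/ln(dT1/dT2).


dT1/dT2 = 2.4924
ln(dT1/dT2) = 0.9132
LMTD = 27.0870 / 0.9132 = 29.6602 K

29.6602 K


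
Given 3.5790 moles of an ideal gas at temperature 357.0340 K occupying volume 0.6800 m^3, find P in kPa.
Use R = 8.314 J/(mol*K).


P = nRT/V = 3.5790 * 8.314 * 357.0340 / 0.6800
= 10623.8344 / 0.6800 = 15623.2859 Pa = 15.6233 kPa

15.6233 kPa


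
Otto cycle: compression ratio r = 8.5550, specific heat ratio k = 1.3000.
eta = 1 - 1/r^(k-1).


r^(k-1) = 1.9040
eta = 1 - 1/1.9040 = 0.4748 = 47.4789%

47.4789%


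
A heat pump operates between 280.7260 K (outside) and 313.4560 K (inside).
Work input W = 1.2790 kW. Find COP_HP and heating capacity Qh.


COP = 313.4560 / 32.7300 = 9.5770
Qh = 9.5770 * 1.2790 = 12.2490 kW

COP = 9.5770, Qh = 12.2490 kW


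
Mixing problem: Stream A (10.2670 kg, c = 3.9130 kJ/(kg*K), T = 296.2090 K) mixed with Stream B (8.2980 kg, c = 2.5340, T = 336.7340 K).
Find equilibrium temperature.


num = 18980.6790
den = 61.2019
Tf = 310.1322 K

310.1322 K


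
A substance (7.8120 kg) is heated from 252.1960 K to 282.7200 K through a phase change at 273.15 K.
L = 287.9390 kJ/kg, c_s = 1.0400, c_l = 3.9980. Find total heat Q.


Q1 (sensible, solid) = 7.8120 * 1.0400 * 20.9540 = 170.2404 kJ
Q2 (latent) = 7.8120 * 287.9390 = 2249.3795 kJ
Q3 (sensible, liquid) = 7.8120 * 3.9980 * 9.5700 = 298.8938 kJ
Q_total = 2718.5137 kJ

2718.5137 kJ


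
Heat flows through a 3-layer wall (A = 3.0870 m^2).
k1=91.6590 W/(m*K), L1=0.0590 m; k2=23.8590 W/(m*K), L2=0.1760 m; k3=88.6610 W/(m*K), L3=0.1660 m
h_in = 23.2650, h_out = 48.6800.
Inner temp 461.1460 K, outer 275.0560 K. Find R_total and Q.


R_conv_in = 1/(23.2650*3.0870) = 0.0139
R_1 = 0.0590/(91.6590*3.0870) = 0.0002
R_2 = 0.1760/(23.8590*3.0870) = 0.0024
R_3 = 0.1660/(88.6610*3.0870) = 0.0006
R_conv_out = 1/(48.6800*3.0870) = 0.0067
R_total = 0.0238 K/W
Q = 186.0900 / 0.0238 = 7824.5093 W

R_total = 0.0238 K/W, Q = 7824.5093 W


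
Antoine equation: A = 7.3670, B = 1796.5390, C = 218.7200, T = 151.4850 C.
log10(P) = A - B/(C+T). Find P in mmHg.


C+T = 370.2050
B/(C+T) = 4.8528
log10(P) = 7.3670 - 4.8528 = 2.5142
P = 10^2.5142 = 326.7217 mmHg

326.7217 mmHg


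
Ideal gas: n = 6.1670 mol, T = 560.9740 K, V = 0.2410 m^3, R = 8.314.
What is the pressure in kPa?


P = nRT/V = 6.1670 * 8.314 * 560.9740 / 0.2410
= 28762.5046 / 0.2410 = 119346.4923 Pa = 119.3465 kPa

119.3465 kPa


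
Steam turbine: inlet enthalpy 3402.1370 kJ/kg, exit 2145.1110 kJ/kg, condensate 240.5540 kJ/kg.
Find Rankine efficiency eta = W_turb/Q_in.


W = 1257.0260 kJ/kg
Q_in = 3161.5830 kJ/kg
eta = 0.3976 = 39.7594%

eta = 39.7594%


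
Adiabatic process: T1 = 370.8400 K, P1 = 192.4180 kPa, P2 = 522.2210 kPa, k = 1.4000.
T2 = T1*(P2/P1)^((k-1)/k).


(k-1)/k = 0.2857
(P2/P1)^exp = 1.3301
T2 = 370.8400 * 1.3301 = 493.2587 K

493.2587 K


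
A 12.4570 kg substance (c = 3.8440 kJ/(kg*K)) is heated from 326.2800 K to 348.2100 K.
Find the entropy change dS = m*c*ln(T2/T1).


T2/T1 = 1.0672
ln(T2/T1) = 0.0650
dS = 12.4570 * 3.8440 * 0.0650 = 3.1149 kJ/K

3.1149 kJ/K


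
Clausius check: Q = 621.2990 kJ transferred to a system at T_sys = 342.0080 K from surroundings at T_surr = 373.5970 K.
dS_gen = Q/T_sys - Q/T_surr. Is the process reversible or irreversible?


dS_sys = 621.2990/342.0080 = 1.8166 kJ/K
dS_surr = -621.2990/373.5970 = -1.6630 kJ/K
dS_gen = 1.8166 - 1.6630 = 0.1536 kJ/K (irreversible)

dS_gen = 0.1536 kJ/K, irreversible


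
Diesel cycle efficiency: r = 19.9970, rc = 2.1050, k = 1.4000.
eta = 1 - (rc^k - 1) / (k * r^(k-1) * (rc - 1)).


r^(k-1) = 3.3143
rc^k = 2.8350
eta = 0.6421 = 64.2102%

64.2102%


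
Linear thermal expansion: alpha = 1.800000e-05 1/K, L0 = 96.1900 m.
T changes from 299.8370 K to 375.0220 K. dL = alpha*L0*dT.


dT = 75.1850 K
dL = 1.800000e-05 * 96.1900 * 75.1850 = 0.130177 m
L_final = 96.320177 m

dL = 0.130177 m


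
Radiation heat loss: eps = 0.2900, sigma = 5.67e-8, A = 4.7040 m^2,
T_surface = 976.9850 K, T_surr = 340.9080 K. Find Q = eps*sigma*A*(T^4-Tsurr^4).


T^4 = 9.1107e+11
Tsurr^4 = 1.3507e+10
Q = 0.2900 * 5.67e-8 * 4.7040 * 8.9756e+11 = 69424.5860 W

69424.5860 W


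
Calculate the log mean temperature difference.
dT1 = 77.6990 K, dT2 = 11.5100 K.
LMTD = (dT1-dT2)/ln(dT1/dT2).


dT1/dT2 = 6.7506
ln(dT1/dT2) = 1.9096
LMTD = 66.1890 / 1.9096 = 34.6607 K

34.6607 K


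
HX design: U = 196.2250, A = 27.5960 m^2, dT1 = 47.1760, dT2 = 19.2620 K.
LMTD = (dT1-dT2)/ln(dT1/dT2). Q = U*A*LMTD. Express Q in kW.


LMTD = 31.1627 K
Q = 196.2250 * 27.5960 * 31.1627 = 168746.6751 W = 168.7467 kW

168.7467 kW


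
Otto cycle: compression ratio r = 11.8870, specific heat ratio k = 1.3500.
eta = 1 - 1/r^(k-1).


r^(k-1) = 2.3783
eta = 1 - 1/2.3783 = 0.5795 = 57.9540%

57.9540%


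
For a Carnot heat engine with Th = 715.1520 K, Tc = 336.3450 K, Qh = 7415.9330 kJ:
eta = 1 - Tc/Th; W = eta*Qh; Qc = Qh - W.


eta = 1 - 336.3450/715.1520 = 0.5297
W = 0.5297 * 7415.9330 = 3928.1262 kJ
Qc = 7415.9330 - 3928.1262 = 3487.8068 kJ

eta = 52.9687%, W = 3928.1262 kJ, Qc = 3487.8068 kJ


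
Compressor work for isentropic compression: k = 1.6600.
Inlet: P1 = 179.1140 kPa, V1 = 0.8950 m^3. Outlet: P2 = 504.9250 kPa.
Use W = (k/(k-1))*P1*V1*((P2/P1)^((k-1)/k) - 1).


(k-1)/k = 0.3976
(P2/P1)^exp = 1.5099
W = 2.5152 * 179.1140 * 0.8950 * (1.5099 - 1) = 205.5985 kJ

205.5985 kJ


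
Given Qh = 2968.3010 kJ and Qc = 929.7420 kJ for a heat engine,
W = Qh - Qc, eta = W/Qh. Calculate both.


W = 2968.3010 - 929.7420 = 2038.5590 kJ
eta = 2038.5590 / 2968.3010 = 0.6868 = 68.6776%

W = 2038.5590 kJ, eta = 68.6776%


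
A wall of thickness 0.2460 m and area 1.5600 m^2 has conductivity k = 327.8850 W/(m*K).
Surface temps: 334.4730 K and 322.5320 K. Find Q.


dT = 11.9410 K
Q = 327.8850 * 1.5600 * 11.9410 / 0.2460 = 24828.5718 W

24828.5718 W


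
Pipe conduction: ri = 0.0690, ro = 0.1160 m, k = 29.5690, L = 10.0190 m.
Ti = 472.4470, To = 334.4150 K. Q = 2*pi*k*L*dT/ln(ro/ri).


dT = 138.0320 K
ln(ro/ri) = 0.5195
Q = 2*pi*29.5690*10.0190*138.0320 / 0.5195 = 494593.8924 W

494593.8924 W


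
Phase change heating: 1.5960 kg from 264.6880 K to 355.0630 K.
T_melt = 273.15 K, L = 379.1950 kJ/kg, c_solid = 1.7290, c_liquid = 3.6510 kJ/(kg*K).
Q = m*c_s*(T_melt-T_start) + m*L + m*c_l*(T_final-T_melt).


Q1 (sensible, solid) = 1.5960 * 1.7290 * 8.4620 = 23.3508 kJ
Q2 (latent) = 1.5960 * 379.1950 = 605.1952 kJ
Q3 (sensible, liquid) = 1.5960 * 3.6510 * 81.9130 = 477.3067 kJ
Q_total = 1105.8527 kJ

1105.8527 kJ


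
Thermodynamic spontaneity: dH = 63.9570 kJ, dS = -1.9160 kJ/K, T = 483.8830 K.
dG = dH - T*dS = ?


T*dS = 483.8830 * -1.9160 = -927.1198 kJ
dG = 63.9570 + 927.1198 = 991.0768 kJ (non-spontaneous)

dG = 991.0768 kJ, non-spontaneous


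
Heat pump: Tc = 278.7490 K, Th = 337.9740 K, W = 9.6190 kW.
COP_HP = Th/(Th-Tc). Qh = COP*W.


COP = 337.9740 / 59.2250 = 5.7066
Qh = 5.7066 * 9.6190 = 54.8919 kW

COP = 5.7066, Qh = 54.8919 kW


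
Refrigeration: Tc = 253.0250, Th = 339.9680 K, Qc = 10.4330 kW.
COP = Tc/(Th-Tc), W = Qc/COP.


COP = 253.0250 / 86.9430 = 2.9102
W = 10.4330 / 2.9102 = 3.5849 kW

COP = 2.9102, W = 3.5849 kW


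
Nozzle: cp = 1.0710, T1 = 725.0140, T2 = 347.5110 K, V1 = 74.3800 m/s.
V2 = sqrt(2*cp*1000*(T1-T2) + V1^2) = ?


dT = 377.5030 K
2*cp*1000*dT = 808611.4260
V1^2 = 5532.3844
V2 = sqrt(814143.8104) = 902.2992 m/s

902.2992 m/s


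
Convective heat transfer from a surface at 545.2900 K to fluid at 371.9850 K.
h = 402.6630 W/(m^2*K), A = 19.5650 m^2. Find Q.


dT = 173.3050 K
Q = 402.6630 * 19.5650 * 173.3050 = 1365314.3969 W

1365314.3969 W


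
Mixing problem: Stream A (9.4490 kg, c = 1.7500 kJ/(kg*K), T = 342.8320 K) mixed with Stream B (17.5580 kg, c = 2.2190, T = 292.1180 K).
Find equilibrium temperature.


num = 17050.2526
den = 55.4970
Tf = 307.2286 K

307.2286 K


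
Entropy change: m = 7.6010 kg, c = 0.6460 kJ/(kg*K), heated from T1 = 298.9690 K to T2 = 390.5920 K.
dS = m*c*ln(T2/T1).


T2/T1 = 1.3065
ln(T2/T1) = 0.2673
dS = 7.6010 * 0.6460 * 0.2673 = 1.3126 kJ/K

1.3126 kJ/K


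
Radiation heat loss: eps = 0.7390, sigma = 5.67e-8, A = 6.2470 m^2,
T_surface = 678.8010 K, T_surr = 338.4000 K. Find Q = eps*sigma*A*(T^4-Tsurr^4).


T^4 = 2.1231e+11
Tsurr^4 = 1.3114e+10
Q = 0.7390 * 5.67e-8 * 6.2470 * 1.9920e+11 = 52141.0688 W

52141.0688 W


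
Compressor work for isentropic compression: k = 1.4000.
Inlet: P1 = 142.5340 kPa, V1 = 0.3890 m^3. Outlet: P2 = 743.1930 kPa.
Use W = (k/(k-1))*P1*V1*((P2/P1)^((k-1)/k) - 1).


(k-1)/k = 0.2857
(P2/P1)^exp = 1.6029
W = 3.5000 * 142.5340 * 0.3890 * (1.6029 - 1) = 117.0010 kJ

117.0010 kJ


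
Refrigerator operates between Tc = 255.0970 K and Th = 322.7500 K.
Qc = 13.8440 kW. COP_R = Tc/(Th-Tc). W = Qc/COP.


COP = 255.0970 / 67.6530 = 3.7707
W = 13.8440 / 3.7707 = 3.6715 kW

COP = 3.7707, W = 3.6715 kW


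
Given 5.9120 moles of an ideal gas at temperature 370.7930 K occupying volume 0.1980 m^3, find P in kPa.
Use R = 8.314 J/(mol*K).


P = nRT/V = 5.9120 * 8.314 * 370.7930 / 0.1980
= 18225.3540 / 0.1980 = 92047.2424 Pa = 92.0472 kPa

92.0472 kPa


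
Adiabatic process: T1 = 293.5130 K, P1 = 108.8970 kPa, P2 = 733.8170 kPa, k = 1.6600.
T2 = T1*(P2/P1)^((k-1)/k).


(k-1)/k = 0.3976
(P2/P1)^exp = 2.1352
T2 = 293.5130 * 2.1352 = 626.6998 K

626.6998 K


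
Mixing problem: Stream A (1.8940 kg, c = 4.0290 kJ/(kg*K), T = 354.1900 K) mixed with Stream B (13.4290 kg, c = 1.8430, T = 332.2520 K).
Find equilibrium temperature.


num = 10925.9174
den = 32.3806
Tf = 337.4220 K

337.4220 K


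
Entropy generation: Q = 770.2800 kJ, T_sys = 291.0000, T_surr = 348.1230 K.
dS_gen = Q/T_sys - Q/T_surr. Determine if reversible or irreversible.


dS_sys = 770.2800/291.0000 = 2.6470 kJ/K
dS_surr = -770.2800/348.1230 = -2.2127 kJ/K
dS_gen = 2.6470 - 2.2127 = 0.4343 kJ/K (irreversible)

dS_gen = 0.4343 kJ/K, irreversible


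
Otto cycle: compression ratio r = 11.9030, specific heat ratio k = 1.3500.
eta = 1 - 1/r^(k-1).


r^(k-1) = 2.3795
eta = 1 - 1/2.3795 = 0.5797 = 57.9738%

57.9738%


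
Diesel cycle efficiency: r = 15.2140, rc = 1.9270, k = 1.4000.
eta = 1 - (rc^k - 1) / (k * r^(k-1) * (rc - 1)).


r^(k-1) = 2.9710
rc^k = 2.5052
eta = 0.6096 = 60.9631%

60.9631%
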